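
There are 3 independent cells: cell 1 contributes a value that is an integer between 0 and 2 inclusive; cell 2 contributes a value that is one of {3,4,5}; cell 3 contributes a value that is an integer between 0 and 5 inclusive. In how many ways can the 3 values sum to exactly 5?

The generating function for the choices is (1 + x + x²)·(x³ + x⁴ + x⁵)·(1 + x + x² + x³ + x⁴ + x⁵); the count is [x⁵].
(1 + x + x²) has coefficients 1,1,1 for degrees 0…2.
(x³ + x⁴ + x⁵) has coefficients 0,0,0,1,1,1 for degrees 0…5.
Finally multiplying by (1 + x + x² + x³ + x⁴ + x⁵), the product of all factors after the first has coefficients 0,0,0,1,2,3 for degrees 0…5.
[x⁵] = 1·3 + 1·2 + 1·1 = 6.

6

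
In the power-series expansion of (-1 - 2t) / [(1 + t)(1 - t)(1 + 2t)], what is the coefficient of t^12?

-1

The denominator gives the recurrence a_n = −2a_(n−1) + a_(n−2) + 2a_(n−3) for n ≥ 3; the numerator fixes a_0 = -1, a_1 = 0, a_2 = -1.
Iterating: -1, 0, -1, 0, -1, 0, -1, 0, -1, 0, -1, 0, -1, so a_12 = -1.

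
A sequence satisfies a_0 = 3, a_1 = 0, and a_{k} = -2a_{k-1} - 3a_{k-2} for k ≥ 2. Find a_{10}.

The ordinary generating function has denominator 1 + 2x + 3x^2.
Iterating the recurrence: a_0,…,a_{10} = 3, 0, -9, 18, -9, -36, 99, -90, -117, 504, -657.

-657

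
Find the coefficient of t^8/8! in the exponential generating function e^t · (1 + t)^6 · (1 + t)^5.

32989969

The EGF product rule gives c_8 = Σ_{k_1+k_2+k_3=8} C(8; k_1,k_2,k_3) · ∏ g_i(k_i), where e^t gives (1)^k; (1+t)^6 gives the falling factorial (6)_k; (1+t)^5 gives the falling factorial (5)_k.
g_1(k) for k = 0…8: 1, 1, 1, 1, 1, 1, 1, 1, 1.
g_2(k) for k = 0…8: 1, 6, 30, 120, 360, 720, 720, 0, 0.
g_3(k) for k = 0…8: 1, 5, 20, 60, 120, 120, 0, 0, 0.
First combine the last two factors: h(k) = Σ_j C(k,j)·g_2(j)·g_3(k−j) for k = 0…8: 1, 11, 110, 990, 7920, 55440, 332640, 1663200, 6652800.
c_8 = Σ_k C(8,k)·g_1(k)·h(8−k) = 1·1·6652800 + 8·1·1663200 + 28·1·332640 + 56·1·55440 + 70·1·7920 + 56·1·990 + 28·1·110 + 8·1·11 + 1·1·1 = 6652800 + 13305600 + 9313920 + 3104640 + 554400 + 55440 + 3080 + 88 + 1 = 32989969.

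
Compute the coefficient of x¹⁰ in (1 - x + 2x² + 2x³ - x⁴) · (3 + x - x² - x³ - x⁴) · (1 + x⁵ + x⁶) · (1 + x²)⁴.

25

(1 - x + 2x² + 2x³ - x⁴) has coefficients 1,-1,2,2,-1 for degrees 0…4.
(3 + x - x² - x³ - x⁴) has coefficients 3,1,-1,-1,-1,0,0,0,0,0,0 for degrees 0…10.
Multiplying by (1 + x⁵ + x⁶) gives running coefficients 3,1,-1,-1,-1,3,4,0,-2,-2,-1 for degrees 0…10.
Finally multiplying by (1 + x²)⁴, the product of all factors after the first has coefficients 3,1,11,3,13,5,6,10,7,13,10 for degrees 0…10.
[x¹⁰] = 1·10 − 1·13 + 2·7 + 2·10 − 1·6 = 25.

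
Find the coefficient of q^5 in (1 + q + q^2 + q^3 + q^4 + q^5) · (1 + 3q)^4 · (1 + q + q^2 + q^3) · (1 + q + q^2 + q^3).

1602

(1 + q + q^2 + q^3 + q^4 + q^5) has coefficients 1,1,1,1,1,1 for degrees 0…5.
(1 + 3q)^4 has coefficients 1,12,54,108,81,0 for degrees 0…5.
Multiplying by (1 + q + q^2 + q^3) gives running coefficients 1,13,67,175,255,243 for degrees 0…5.
Finally multiplying by (1 + q + q^2 + q^3), the product of all factors after the first has coefficients 1,14,81,256,510,740 for degrees 0…5.
[q^5] = 1·740 + 1·510 + 1·256 + 1·81 + 1·14 + 1·1 = 1602.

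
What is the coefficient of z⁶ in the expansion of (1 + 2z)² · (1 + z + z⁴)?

4

(1 + 2z)² has coefficients 1,4,4 for degrees 0…2.
(1 + z + z⁴) has coefficients 1,1,0,0,1,0,0 for degrees 0…6.
[z⁶] = 1·0 + 4·0 + 4·1 = 4.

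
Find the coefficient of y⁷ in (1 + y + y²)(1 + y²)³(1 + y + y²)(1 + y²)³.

(1 + y + y²) has coefficients 1,1,1 for degrees 0…2.
(1 + y²)³ has coefficients 1,0,3,0,3,0,1,0 for degrees 0…7.
Multiplying by (1 + y + y²) gives running coefficients 1,1,4,3,6,3,4,1 for degrees 0…7.
Finally multiplying by (1 + y²)³, the product of all factors after the first has coefficients 1,1,7,6,21,15,35,20 for degrees 0…7.
[y⁷] = 1·20 + 1·35 + 1·15 = 70.

70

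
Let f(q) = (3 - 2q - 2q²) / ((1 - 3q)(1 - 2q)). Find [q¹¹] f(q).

The denominator gives the recurrence a_n = 5a_(n−1) − 6a_(n−2) for n ≥ 3; the numerator fixes a_0 = 3, a_1 = 13, a_2 = 45.
Iterating: 3, 13, 45, 147, 465, 1443, 4425, 13467, 40785, 123123, 370905, 1115787, so a_11 = 1115787.

1115787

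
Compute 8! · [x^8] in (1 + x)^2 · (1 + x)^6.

40320

The EGF product rule gives c_8 = Σ_{k_1+k_2=8} C(8; k_1,k_2) · ∏ g_i(k_i), where (1+x)^2 gives the falling factorial (2)_k; (1+x)^6 gives the falling factorial (6)_k.
g_1(k) for k = 0…8: 1, 2, 2, 0, 0, 0, 0, 0, 0.
g_2(k) for k = 0…8: 1, 6, 30, 120, 360, 720, 720, 0, 0.
c_8 = Σ_k C(8,k)·g_1(k)·g_2(8−k) = 28·2·720 = 40320.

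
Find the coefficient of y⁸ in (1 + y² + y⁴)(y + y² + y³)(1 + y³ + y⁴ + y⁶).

4

(1 + y² + y⁴) has coefficients 1,0,1,0,1 for degrees 0…4.
(y + y² + y³) has coefficients 0,1,1,1,0,0,0,0,0 for degrees 0…8.
Finally multiplying by (1 + y³ + y⁴ + y⁶), the product of all factors after the first has coefficients 0,1,1,1,1,2,2,2,1 for degrees 0…8.
[y⁸] = 1·1 + 1·2 + 1·1 = 4.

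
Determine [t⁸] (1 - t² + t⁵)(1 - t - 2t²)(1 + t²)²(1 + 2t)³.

22

(1 - t² + t⁵) has coefficients 1,0,-1,0,0,1 for degrees 0…5.
(1 - t - 2t²) has coefficients 1,-1,-2,0,0,0,0,0,0 for degrees 0…8.
Multiplying by (1 + t²)² gives running coefficients 1,-1,0,-2,-3,-1,-2,0,0 for degrees 0…8.
Finally multiplying by (1 + 2t)³, the product of all factors after the first has coefficients 1,5,6,-6,-23,-43,-60,-48,-32 for degrees 0…8.
[t⁸] = 1·(-32) − 1·(-60) + 1·(-6) = 22.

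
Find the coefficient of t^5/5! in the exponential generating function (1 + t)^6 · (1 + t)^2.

6720

The EGF product rule gives c_5 = Σ_{k_1+k_2=5} C(5; k_1,k_2) · ∏ g_i(k_i), where (1+t)^6 gives the falling factorial (6)_k; (1+t)^2 gives the falling factorial (2)_k.
g_1(k) for k = 0…5: 1, 6, 30, 120, 360, 720.
g_2(k) for k = 0…5: 1, 2, 2, 0, 0, 0.
c_5 = Σ_k C(5,k)·g_1(k)·g_2(5−k) = 10·120·2 + 5·360·2 + 1·720·1 = 2400 + 3600 + 720 = 6720.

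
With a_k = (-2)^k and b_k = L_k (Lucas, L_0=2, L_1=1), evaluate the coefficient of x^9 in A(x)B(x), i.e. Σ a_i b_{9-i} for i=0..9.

-990

The convolution is the t^9 coefficient of A(t)B(t).
Σ = 1·76 − 2·47 + 4·29 − 8·18 + 16·11 − 32·7 + 64·4 − 128·3 + 256·1 − 512·2 = -990.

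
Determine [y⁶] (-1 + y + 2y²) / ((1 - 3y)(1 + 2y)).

The denominator gives the recurrence a_n = a_(n−1) + 6a_(n−2) for n ≥ 3; the numerator fixes a_0 = -1, a_1 = 0, a_2 = -4.
Iterating: -1, 0, -4, -4, -28, -52, -220, so a_6 = -220.

-220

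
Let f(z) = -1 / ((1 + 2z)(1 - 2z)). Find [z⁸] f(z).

Partial fractions give a closed form: a_n = (-1/2)·(-2)^n + (-1/2)·2^n.
At n = 8: a_8 = -256.

-256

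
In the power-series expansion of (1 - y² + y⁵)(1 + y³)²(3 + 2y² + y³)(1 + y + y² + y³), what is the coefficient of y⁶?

(1 - y² + y⁵) has coefficients 1,0,-1,0,0,1 for degrees 0…5.
(1 + y³)² has coefficients 1,0,0,2,0,0,1 for degrees 0…6.
Multiplying by (3 + 2y² + y³) gives running coefficients 3,0,2,7,0,4,5 for degrees 0…6.
Finally multiplying by (1 + y + y² + y³), the product of all factors after the first has coefficients 3,3,5,12,9,13,16 for degrees 0…6.
[y⁶] = 1·16 − 1·9 + 1·3 = 10.

10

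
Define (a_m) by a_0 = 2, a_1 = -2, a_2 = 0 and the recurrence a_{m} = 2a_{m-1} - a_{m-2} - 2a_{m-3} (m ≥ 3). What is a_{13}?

-190

The ordinary generating function has denominator 1 - 2y + y^2 + 2y^3.
Iterating the recurrence: a_0,…,a_{13} = 2, -2, 0, -2, 0, 2, 8, 14, 16, 2, -40, -114, -192, -190.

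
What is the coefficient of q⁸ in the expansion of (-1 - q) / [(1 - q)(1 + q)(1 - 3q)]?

Partial fractions give a closed form: a_n = (1/2)·1^n + (-3/2)·3^n.
At n = 8: a_8 = -9841.

-9841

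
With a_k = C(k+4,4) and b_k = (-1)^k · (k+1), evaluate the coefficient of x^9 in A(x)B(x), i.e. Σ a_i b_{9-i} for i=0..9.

This is [x^9] in the product of the two ordinary generating functions.
Σ = 1·(-10) + 5·9 + 15·(-8) + 35·7 + 70·(-6) + 126·5 + 210·(-4) + 330·3 + 495·(-2) + 715·1 = 245.

245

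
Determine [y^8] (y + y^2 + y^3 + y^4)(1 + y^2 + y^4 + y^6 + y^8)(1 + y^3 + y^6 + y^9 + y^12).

5

(y + y^2 + y^3 + y^4) has coefficients 0,1,1,1,1 for degrees 0…4.
(1 + y^2 + y^4 + y^6 + y^8) has coefficients 1,0,1,0,1,0,1,0,1 for degrees 0…8.
Finally multiplying by (1 + y^3 + y^6 + y^9 + y^12), the product of all factors after the first has coefficients 1,0,1,1,1,1,2,1,2 for degrees 0…8.
[y^8] = 1·1 + 1·2 + 1·1 + 1·1 = 5.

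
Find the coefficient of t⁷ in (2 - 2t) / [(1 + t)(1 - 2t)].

Partial fractions give a closed form: a_n = (4/3)·(-1)^n + (2/3)·2^n.
At n = 7: a_7 = 84.

84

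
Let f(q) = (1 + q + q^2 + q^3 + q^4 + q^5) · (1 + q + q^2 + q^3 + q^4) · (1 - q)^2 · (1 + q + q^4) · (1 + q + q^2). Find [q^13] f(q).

2

(1 + q + q^2 + q^3 + q^4 + q^5) has coefficients 1,1,1,1,1,1 for degrees 0…5.
(1 + q + q^2 + q^3 + q^4) has coefficients 1,1,1,1,1,0,0,0,0,0,0,0,0,0 for degrees 0…13.
Multiplying by (1 - q)^2 gives running coefficients 1,-1,0,0,0,-1,1,0,0,0,0,0,0,0 for degrees 0…13.
Multiplying by (1 + q + q^4) gives running coefficients 1,0,-1,0,1,-2,0,1,0,-1,1,0,0,0 for degrees 0…13.
Finally multiplying by (1 + q + q^2), the product of all factors after the first has coefficients 1,1,0,-1,0,-1,-1,-1,1,0,0,0,1,0 for degrees 0…13.
[q^13] = 1·0 + 1·1 + 1·0 + 1·0 + 1·0 + 1·1 = 2.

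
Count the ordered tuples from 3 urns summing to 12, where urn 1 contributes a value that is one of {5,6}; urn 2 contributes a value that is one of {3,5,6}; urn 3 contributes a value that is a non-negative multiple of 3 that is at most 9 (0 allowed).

2

The generating function for the choices is (x^5 + x^6)·(x^3 + x^5 + x^6)·(1 + x^3 + x^6 + x^9); the count is [x^12].
(x^5 + x^6) has coefficients 0,0,0,0,0,1,1 for degrees 0…6.
(x^3 + x^5 + x^6) has coefficients 0,0,0,1,0,1,1,0,0,0,0,0,0 for degrees 0…12.
Finally multiplying by (1 + x^3 + x^6 + x^9), the product of all factors after the first has coefficients 0,0,0,1,0,1,2,0,1,2,0,1,2 for degrees 0…12.
[x^12] = 1·0 + 1·2 = 2.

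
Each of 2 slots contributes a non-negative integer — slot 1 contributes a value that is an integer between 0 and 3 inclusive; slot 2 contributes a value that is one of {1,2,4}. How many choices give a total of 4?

The generating function for the choices is (1 + y + y^2 + y^3)·(y + y^2 + y^4); the count is [y^4].
(1 + y + y^2 + y^3) has coefficients 1,1,1,1 for degrees 0…3.
(y + y^2 + y^4) has coefficients 0,1,1,0,1 for degrees 0…4.
[y^4] = 1·1 + 1·0 + 1·1 + 1·1 = 3.

3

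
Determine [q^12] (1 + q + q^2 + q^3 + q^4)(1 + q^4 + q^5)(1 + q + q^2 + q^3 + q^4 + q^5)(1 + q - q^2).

(1 + q + q^2 + q^3 + q^4) has coefficients 1,1,1,1,1 for degrees 0…4.
(1 + q^4 + q^5) has coefficients 1,0,0,0,1,1,0,0,0,0,0,0,0 for degrees 0…12.
Multiplying by (1 + q + q^2 + q^3 + q^4 + q^5) gives running coefficients 1,1,1,1,2,3,2,2,2,2,1,0,0 for degrees 0…12.
Finally multiplying by (1 + q - q^2), the product of all factors after the first has coefficients 1,2,1,1,2,4,3,1,2,2,1,-1,-1 for degrees 0…12.
[q^12] = 1·(-1) + 1·(-1) + 1·1 + 1·2 + 1·2 = 3.

3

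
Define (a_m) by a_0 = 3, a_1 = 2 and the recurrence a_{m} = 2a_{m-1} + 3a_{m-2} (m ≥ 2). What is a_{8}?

The ordinary generating function has denominator 1 - 2q - 3q^2.
Iterating the recurrence: a_0,…,a_{8} = 3, 2, 13, 32, 103, 302, 913, 2732, 8203.

8203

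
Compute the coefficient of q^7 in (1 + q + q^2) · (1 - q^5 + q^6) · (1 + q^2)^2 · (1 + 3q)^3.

(1 + q + q^2) has coefficients 1,1,1 for degrees 0…2.
(1 - q^5 + q^6) has coefficients 1,0,0,0,0,-1,1,0 for degrees 0…7.
Multiplying by (1 + q^2)^2 gives running coefficients 1,0,2,0,1,-1,1,-2 for degrees 0…7.
Finally multiplying by (1 + 3q)^3, the product of all factors after the first has coefficients 1,9,29,45,55,62,19,7 for degrees 0…7.
[q^7] = 1·7 + 1·19 + 1·62 = 88.

88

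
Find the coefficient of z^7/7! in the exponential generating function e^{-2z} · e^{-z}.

-2187

The EGF product rule gives c_7 = Σ_{k_1+k_2=7} C(7; k_1,k_2) · ∏ g_i(k_i), where e^{-2z} gives (-2)^k; e^{-z} gives (-1)^k.
g_1(k) for k = 0…7: 1, -2, 4, -8, 16, -32, 64, -128.
g_2(k) for k = 0…7: 1, -1, 1, -1, 1, -1, 1, -1.
c_7 = Σ_k C(7,k)·g_1(k)·g_2(7−k) = 1·1·(-1) + 7·(-2)·1 + 21·4·(-1) + 35·(-8)·1 + 35·16·(-1) + 21·(-32)·1 + 7·64·(-1) + 1·(-128)·1 = −1 − 14 − 84 − 280 − 560 − 672 − 448 − 128 = -2187.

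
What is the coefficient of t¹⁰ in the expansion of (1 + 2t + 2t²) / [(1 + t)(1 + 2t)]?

The denominator gives the recurrence a_n = −3a_(n−1) − 2a_(n−2) for n ≥ 3; the numerator fixes a_0 = 1, a_1 = -1, a_2 = 3.
Iterating: 1, -1, 3, -7, 15, -31, 63, -127, 255, -511, 1023, so a_10 = 1023.

1023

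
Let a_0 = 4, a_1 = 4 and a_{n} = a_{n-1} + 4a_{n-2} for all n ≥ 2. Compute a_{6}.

The ordinary generating function has denominator 1 - q - 4q^2.
Iterating the recurrence: a_0,…,a_{6} = 4, 4, 20, 36, 116, 260, 724.

724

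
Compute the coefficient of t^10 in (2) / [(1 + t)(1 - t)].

Partial fractions give a closed form: a_n = (1)·(-1)^n + (1)·1^n.
At n = 10: a_10 = 2.

2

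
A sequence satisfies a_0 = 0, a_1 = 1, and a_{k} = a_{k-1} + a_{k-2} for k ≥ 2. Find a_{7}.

13

The ordinary generating function has denominator 1 - q - q^2.
Iterating the recurrence: a_0,…,a_{7} = 0, 1, 1, 2, 3, 5, 8, 13.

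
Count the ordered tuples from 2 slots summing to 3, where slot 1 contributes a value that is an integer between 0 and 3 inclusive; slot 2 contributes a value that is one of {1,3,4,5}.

2

The generating function for the choices is (1 + z + z² + z³)·(z + z³ + z⁴ + z⁵); the count is [z³].
(1 + z + z² + z³) has coefficients 1,1,1,1 for degrees 0…3.
(z + z³ + z⁴ + z⁵) has coefficients 0,1,0,1 for degrees 0…3.
[z³] = 1·1 + 1·0 + 1·1 + 1·0 = 2.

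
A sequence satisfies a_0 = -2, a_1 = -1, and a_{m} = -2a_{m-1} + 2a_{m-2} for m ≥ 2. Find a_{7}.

The ordinary generating function has denominator 1 + 2t - 2t^2.
Iterating the recurrence: a_0,…,a_{7} = -2, -1, -2, 2, -8, 20, -56, 152.

152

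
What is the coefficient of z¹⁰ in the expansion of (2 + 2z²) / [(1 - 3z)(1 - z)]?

The denominator gives the recurrence a_n = 4a_(n−1) − 3a_(n−2) for n ≥ 3; the numerator fixes a_0 = 2, a_1 = 8, a_2 = 28.
Iterating: 2, 8, 28, 88, 268, 808, 2428, 7288, 21868, 65608, 196828, so a_10 = 196828.

196828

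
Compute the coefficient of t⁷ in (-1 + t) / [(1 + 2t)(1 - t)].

Partial fractions give a closed form: a_n = (-1)·(-2)^n.
At n = 7: a_7 = 128.

128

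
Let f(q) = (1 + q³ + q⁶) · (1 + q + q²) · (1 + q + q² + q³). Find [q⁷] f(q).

(1 + q³ + q⁶) has coefficients 1,0,0,1,0,0,1 for degrees 0…6.
(1 + q + q²) has coefficients 1,1,1,0,0,0,0,0 for degrees 0…7.
Finally multiplying by (1 + q + q² + q³), the product of all factors after the first has coefficients 1,2,3,3,2,1,0,0 for degrees 0…7.
[q⁷] = 1·0 + 1·2 + 1·2 = 4.

4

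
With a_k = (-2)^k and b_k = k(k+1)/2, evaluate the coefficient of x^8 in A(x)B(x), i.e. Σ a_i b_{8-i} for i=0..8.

Write out a_i and b_{8-i} for i = 0,…,8 and sum the products.
Σ = 1·36 − 2·28 + 4·21 − 8·15 + 16·10 − 32·6 + 64·3 − 128·1 + 256·0 = -24.

-24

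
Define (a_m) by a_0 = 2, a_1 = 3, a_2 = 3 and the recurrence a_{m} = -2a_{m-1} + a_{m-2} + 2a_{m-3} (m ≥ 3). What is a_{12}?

1367

The ordinary generating function has denominator 1 + 2z - z^2 - 2z^3.
Iterating the recurrence: a_0,…,a_{12} = 2, 3, 3, 1, 7, -7, 23, -39, 87, -167, 343, -679, 1367.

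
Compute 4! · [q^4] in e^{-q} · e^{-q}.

16

The EGF product rule gives c_4 = Σ_{k_1+k_2=4} C(4; k_1,k_2) · ∏ g_i(k_i), where e^{-q} gives (-1)^k; e^{-q} gives (-1)^k.
g_1(k) for k = 0…4: 1, -1, 1, -1, 1.
g_2(k) for k = 0…4: 1, -1, 1, -1, 1.
c_4 = Σ_k C(4,k)·g_1(k)·g_2(4−k) = 1·1·1 + 4·(-1)·(-1) + 6·1·1 + 4·(-1)·(-1) + 1·1·1 = 1 + 4 + 6 + 4 + 1 = 16.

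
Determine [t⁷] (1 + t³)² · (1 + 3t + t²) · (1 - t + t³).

8

(1 + t³)² has coefficients 1,0,0,2,0,0,1 for degrees 0…6.
(1 + 3t + t²) has coefficients 1,3,1,0,0,0,0,0 for degrees 0…7.
Finally multiplying by (1 - t + t³), the product of all factors after the first has coefficients 1,2,-2,0,3,1,0,0 for degrees 0…7.
[t⁷] = 1·0 + 2·3 + 1·2 = 8.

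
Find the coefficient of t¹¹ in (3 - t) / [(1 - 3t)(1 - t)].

708587

The denominator gives the recurrence a_n = 4a_(n−1) − 3a_(n−2) for n ≥ 3; the numerator fixes a_0 = 3, a_1 = 11, a_2 = 35.
Iterating: 3, 11, 35, 107, 323, 971, 2915, 8747, 26243, 78731, 236195, 708587, so a_11 = 708587.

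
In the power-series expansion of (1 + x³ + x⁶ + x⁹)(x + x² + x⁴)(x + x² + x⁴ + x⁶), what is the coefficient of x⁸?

5

(1 + x³ + x⁶ + x⁹) has coefficients 1,0,0,1,0,0,1,0,0 for degrees 0…8.
(x + x² + x⁴) has coefficients 0,1,1,0,1,0,0,0,0 for degrees 0…8.
Finally multiplying by (x + x² + x⁴ + x⁶), the product of all factors after the first has coefficients 0,0,1,2,1,2,2,1,2 for degrees 0…8.
[x⁸] = 1·2 + 1·2 + 1·1 = 5.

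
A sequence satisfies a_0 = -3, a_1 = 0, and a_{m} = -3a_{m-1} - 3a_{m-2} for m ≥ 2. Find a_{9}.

The ordinary generating function has denominator 1 + 3y + 3y^2.
Iterating the recurrence: a_0,…,a_{9} = -3, 0, 9, -27, 54, -81, 81, 0, -243, 729.

729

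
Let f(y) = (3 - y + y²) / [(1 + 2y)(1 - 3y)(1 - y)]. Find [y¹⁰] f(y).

148646

Partial fractions give a closed form: a_n = (1)·(-2)^n + (5/2)·3^n + (-1/2)·1^n.
At n = 10: a_10 = 148646.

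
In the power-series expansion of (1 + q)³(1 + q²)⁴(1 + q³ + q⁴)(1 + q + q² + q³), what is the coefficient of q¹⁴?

(1 + q)³ has coefficients 1,3,3,1 for degrees 0…3.
(1 + q²)⁴ has coefficients 1,0,4,0,6,0,4,0,1,0,0,0,0,0,0 for degrees 0…14.
Multiplying by (1 + q³ + q⁴) gives running coefficients 1,0,4,1,7,4,8,6,7,4,4,1,1,0,0 for degrees 0…14.
Finally multiplying by (1 + q + q² + q³), the product of all factors after the first has coefficients 1,1,5,6,12,16,20,25,25,25,21,16,10,6,2 for degrees 0…14.
[q¹⁴] = 1·2 + 3·6 + 3·10 + 1·16 = 66.

66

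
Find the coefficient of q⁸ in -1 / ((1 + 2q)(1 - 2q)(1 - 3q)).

Partial fractions give a closed form: a_n = (-1/5)·(-2)^n + (1)·2^n + (-9/5)·3^n.
At n = 8: a_8 = -11605.

-11605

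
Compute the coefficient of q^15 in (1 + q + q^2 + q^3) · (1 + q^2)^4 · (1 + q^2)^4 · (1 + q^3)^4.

1473

(1 + q + q^2 + q^3) has coefficients 1,1,1,1 for degrees 0…3.
(1 + q^2)^4 has coefficients 1,0,4,0,6,0,4,0,1,0,0,0,0,0,0,0 for degrees 0…15.
Multiplying by (1 + q^2)^4 gives running coefficients 1,0,8,0,28,0,56,0,70,0,56,0,28,0,8,0 for degrees 0…15.
Finally multiplying by (1 + q^3)^4, the product of all factors after the first has coefficients 1,0,8,4,28,32,62,112,118,228,224,312,365,336,436,336 for degrees 0…15.
[q^15] = 1·336 + 1·436 + 1·336 + 1·365 = 1473.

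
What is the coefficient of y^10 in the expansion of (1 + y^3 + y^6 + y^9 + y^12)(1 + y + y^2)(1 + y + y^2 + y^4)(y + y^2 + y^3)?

12

(1 + y^3 + y^6 + y^9 + y^12) has coefficients 1,0,0,1,0,0,1,0,0,1,0 for degrees 0…10.
(1 + y + y^2) has coefficients 1,1,1,0,0,0,0,0,0,0,0 for degrees 0…10.
Multiplying by (1 + y + y^2 + y^4) gives running coefficients 1,2,3,2,2,1,1,0,0,0,0 for degrees 0…10.
Finally multiplying by (y + y^2 + y^3), the product of all factors after the first has coefficients 0,1,3,6,7,7,5,4,2,1,0 for degrees 0…10.
[y^10] = 1·0 + 1·4 + 1·7 + 1·1 = 12.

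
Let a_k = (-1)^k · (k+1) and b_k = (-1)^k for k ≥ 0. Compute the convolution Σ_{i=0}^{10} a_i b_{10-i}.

The convolution is the t^10 coefficient of A(t)B(t).
Σ = 1·1 − 2·(-1) + 3·1 − 4·(-1) + 5·1 − 6·(-1) + 7·1 − 8·(-1) + 9·1 − 10·(-1) + 11·1 = 66.

66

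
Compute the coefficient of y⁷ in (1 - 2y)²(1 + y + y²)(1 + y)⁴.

16

(1 - 2y)² has coefficients 1,-4,4 for degrees 0…2.
(1 + y + y²) has coefficients 1,1,1,0,0,0,0,0 for degrees 0…7.
Finally multiplying by (1 + y)⁴, the product of all factors after the first has coefficients 1,5,11,14,11,5,1,0 for degrees 0…7.
[y⁷] = 1·0 − 4·1 + 4·5 = 16.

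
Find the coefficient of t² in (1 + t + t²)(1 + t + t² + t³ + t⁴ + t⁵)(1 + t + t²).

(1 + t + t²) has coefficients 1,1,1 for degrees 0…2.
(1 + t + t² + t³ + t⁴ + t⁵) has coefficients 1,1,1 for degrees 0…2.
Finally multiplying by (1 + t + t²), the product of all factors after the first has coefficients 1,2,3 for degrees 0…2.
[t²] = 1·3 + 1·2 + 1·1 = 6.

6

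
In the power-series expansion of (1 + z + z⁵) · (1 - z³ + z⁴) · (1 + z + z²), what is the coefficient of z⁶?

2

(1 + z + z⁵) has coefficients 1,1,0,0,0,1 for degrees 0…5.
(1 - z³ + z⁴) has coefficients 1,0,0,-1,1,0,0 for degrees 0…6.
Finally multiplying by (1 + z + z²), the product of all factors after the first has coefficients 1,1,1,-1,0,0,1 for degrees 0…6.
[z⁶] = 1·1 + 1·0 + 1·1 = 2.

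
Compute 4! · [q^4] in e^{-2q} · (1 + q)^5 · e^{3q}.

501

The EGF product rule gives c_4 = Σ_{k_1+k_2+k_3=4} C(4; k_1,k_2,k_3) · ∏ g_i(k_i), where e^{-2q} gives (-2)^k; (1+q)^5 gives the falling factorial (5)_k; e^{3q} gives (3)^k.
g_1(k) for k = 0…4: 1, -2, 4, -8, 16.
g_2(k) for k = 0…4: 1, 5, 20, 60, 120.
g_3(k) for k = 0…4: 1, 3, 9, 27, 81.
First combine the last two factors: h(k) = Σ_j C(k,j)·g_2(j)·g_3(k−j) for k = 0…4: 1, 8, 59, 402, 2541.
c_4 = Σ_k C(4,k)·g_1(k)·h(4−k) = 1·1·2541 + 4·(-2)·402 + 6·4·59 + 4·(-8)·8 + 1·16·1 = 2541 − 3216 + 1416 − 256 + 16 = 501.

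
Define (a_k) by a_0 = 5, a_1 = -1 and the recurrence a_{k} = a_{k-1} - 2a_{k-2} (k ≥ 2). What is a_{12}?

The ordinary generating function has denominator 1 - q + 2q^2.
Iterating the recurrence: a_0,…,a_{12} = 5, -1, -11, -9, 13, 31, 5, -57, -67, 47, 181, 87, -275.

-275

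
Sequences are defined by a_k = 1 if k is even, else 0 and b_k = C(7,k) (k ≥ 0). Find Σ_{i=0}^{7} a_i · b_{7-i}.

This is [x^7] in the product of the two ordinary generating functions.
Σ = 1·1 + 0·7 + 1·21 + 0·35 + 1·35 + 0·21 + 1·7 + 0·1 = 64.

64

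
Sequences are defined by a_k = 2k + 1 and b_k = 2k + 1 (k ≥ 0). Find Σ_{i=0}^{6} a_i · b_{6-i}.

This is [x^6] in the product of the two ordinary generating functions.
Σ = 1·13 + 3·11 + 5·9 + 7·7 + 9·5 + 11·3 + 13·1 = 231.

231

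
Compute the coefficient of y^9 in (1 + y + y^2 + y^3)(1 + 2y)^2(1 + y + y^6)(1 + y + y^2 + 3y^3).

(1 + y + y^2 + y^3) has coefficients 1,1,1,1 for degrees 0…3.
(1 + 2y)^2 has coefficients 1,4,4,0,0,0,0,0,0,0 for degrees 0…9.
Multiplying by (1 + y + y^6) gives running coefficients 1,5,8,4,0,0,1,4,4,0 for degrees 0…9.
Finally multiplying by (1 + y + y^2 + 3y^3), the product of all factors after the first has coefficients 1,6,14,20,27,28,13,5,9,11 for degrees 0…9.
[y^9] = 1·11 + 1·9 + 1·5 + 1·13 = 38.

38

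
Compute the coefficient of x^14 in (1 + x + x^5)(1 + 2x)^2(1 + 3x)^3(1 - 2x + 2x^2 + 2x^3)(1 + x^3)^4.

(1 + x + x^5) has coefficients 1,1,0,0,0,1 for degrees 0…5.
(1 + 2x)^2 has coefficients 1,4,4,0,0,0,0,0,0,0,0,0,0,0,0 for degrees 0…14.
Multiplying by (1 + 3x)^3 gives running coefficients 1,13,67,171,216,108,0,0,0,0,0,0,0,0,0 for degrees 0…14.
Multiplying by (1 - 2x + 2x^2 + 2x^3) gives running coefficients 1,11,43,65,34,152,558,648,216,0,0,0,0,0,0 for degrees 0…14.
Finally multiplying by (1 + x^3)^4, the product of all factors after the first has coefficients 1,11,43,69,78,324,824,850,1082,2626,2840,1948,3609,4035,1947 for degrees 0…14.
[x^14] = 1·1947 + 1·4035 + 1·2626 = 8608.

8608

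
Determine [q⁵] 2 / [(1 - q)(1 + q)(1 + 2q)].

Partial fractions give a closed form: a_n = (1/3)·1^n + (-1)·(-1)^n + (8/3)·(-2)^n.
At n = 5: a_5 = -84.

-84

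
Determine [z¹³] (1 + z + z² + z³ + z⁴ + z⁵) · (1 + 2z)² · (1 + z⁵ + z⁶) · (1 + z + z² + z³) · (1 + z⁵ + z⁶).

(1 + z + z² + z³ + z⁴ + z⁵) has coefficients 1,1,1,1,1,1 for degrees 0…5.
(1 + 2z)² has coefficients 1,4,4,0,0,0,0,0,0,0,0,0,0,0 for degrees 0…13.
Multiplying by (1 + z⁵ + z⁶) gives running coefficients 1,4,4,0,0,1,5,8,4,0,0,0,0,0 for degrees 0…13.
Multiplying by (1 + z + z² + z³) gives running coefficients 1,5,9,9,8,5,6,14,18,17,12,4,0,0 for degrees 0…13.
Finally multiplying by (1 + z⁵ + z⁶), the product of all factors after the first has coefficients 1,5,9,9,8,6,12,28,36,34,25,15,20,32 for degrees 0…13.
[z¹³] = 1·32 + 1·20 + 1·15 + 1·25 + 1·34 + 1·36 = 162.

162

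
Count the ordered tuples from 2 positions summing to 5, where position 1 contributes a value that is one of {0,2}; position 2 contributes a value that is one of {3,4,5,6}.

The generating function for the choices is (1 + q²)·(q³ + q⁴ + q⁵ + q⁶); the count is [q⁵].
(1 + q²) has coefficients 1,0,1 for degrees 0…2.
(q³ + q⁴ + q⁵ + q⁶) has coefficients 0,0,0,1,1,1 for degrees 0…5.
[q⁵] = 1·1 + 1·1 = 2.

2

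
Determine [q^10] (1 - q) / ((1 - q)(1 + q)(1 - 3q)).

44287

The denominator gives the recurrence a_n = 3a_(n−1) + a_(n−2) − 3a_(n−3) for n ≥ 3; the numerator fixes a_0 = 1, a_1 = 2, a_2 = 7.
Iterating: 1, 2, 7, 20, 61, 182, 547, 1640, 4921, 14762, 44287, so a_10 = 44287.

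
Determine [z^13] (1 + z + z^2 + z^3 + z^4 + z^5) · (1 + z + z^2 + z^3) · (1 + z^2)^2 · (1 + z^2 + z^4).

10

(1 + z + z^2 + z^3 + z^4 + z^5) has coefficients 1,1,1,1,1,1 for degrees 0…5.
(1 + z + z^2 + z^3) has coefficients 1,1,1,1,0,0,0,0,0,0,0,0,0,0 for degrees 0…13.
Multiplying by (1 + z^2)^2 gives running coefficients 1,1,3,3,3,3,1,1,0,0,0,0,0,0 for degrees 0…13.
Finally multiplying by (1 + z^2 + z^4), the product of all factors after the first has coefficients 1,1,4,4,7,7,7,7,4,4,1,1,0,0 for degrees 0…13.
[z^13] = 1·0 + 1·0 + 1·1 + 1·1 + 1·4 + 1·4 = 10.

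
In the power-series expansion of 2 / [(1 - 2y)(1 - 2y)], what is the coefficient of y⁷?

2048

The denominator gives the recurrence a_n = 4a_(n−1) − 4a_(n−2) for n ≥ 2; the numerator fixes a_0 = 2, a_1 = 8.
Iterating: 2, 8, 24, 64, 160, 384, 896, 2048, so a_7 = 2048.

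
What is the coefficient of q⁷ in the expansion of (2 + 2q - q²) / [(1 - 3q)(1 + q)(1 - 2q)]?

12106

Partial fractions give a closed form: a_n = (23/4)·3^n + (-1/12)·(-1)^n + (-11/3)·2^n.
At n = 7: a_7 = 12106.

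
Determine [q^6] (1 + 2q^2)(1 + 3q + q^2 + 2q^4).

4

(1 + 2q^2) has coefficients 1,0,2 for degrees 0…2.
(1 + 3q + q^2 + 2q^4) has coefficients 1,3,1,0,2,0,0 for degrees 0…6.
[q^6] = 1·0 + 2·2 = 4.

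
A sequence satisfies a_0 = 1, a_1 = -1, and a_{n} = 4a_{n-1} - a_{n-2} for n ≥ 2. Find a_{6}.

The ordinary generating function has denominator 1 - 4z + z^2.
Iterating the recurrence: a_0,…,a_{6} = 1, -1, -5, -19, -71, -265, -989.

-989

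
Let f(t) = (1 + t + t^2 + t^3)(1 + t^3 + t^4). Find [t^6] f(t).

2

(1 + t + t^2 + t^3) has coefficients 1,1,1,1 for degrees 0…3.
(1 + t^3 + t^4) has coefficients 1,0,0,1,1,0,0 for degrees 0…6.
[t^6] = 1·0 + 1·0 + 1·1 + 1·1 = 2.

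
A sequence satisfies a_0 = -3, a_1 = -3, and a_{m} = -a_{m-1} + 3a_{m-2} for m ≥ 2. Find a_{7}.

The ordinary generating function has denominator 1 + x - 3x^2.
Iterating the recurrence: a_0,…,a_{7} = -3, -3, -6, -3, -15, 6, -51, 69.

69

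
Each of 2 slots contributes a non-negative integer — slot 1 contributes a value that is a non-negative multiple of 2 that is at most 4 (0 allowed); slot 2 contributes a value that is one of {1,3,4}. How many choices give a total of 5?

2

The generating function for the choices is (1 + y^2 + y^4)·(y + y^3 + y^4); the count is [y^5].
(1 + y^2 + y^4) has coefficients 1,0,1,0,1 for degrees 0…4.
(y + y^3 + y^4) has coefficients 0,1,0,1,1,0 for degrees 0…5.
[y^5] = 1·0 + 1·1 + 1·1 = 2.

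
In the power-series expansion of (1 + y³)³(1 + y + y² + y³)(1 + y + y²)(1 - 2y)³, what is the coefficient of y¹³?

-8

(1 + y³)³ has coefficients 1,0,0,3,0,0,3,0,0,1 for degrees 0…9.
(1 + y + y² + y³) has coefficients 1,1,1,1,0,0,0,0,0,0,0,0,0,0 for degrees 0…13.
Multiplying by (1 + y + y²) gives running coefficients 1,2,3,3,2,1,0,0,0,0,0,0,0,0 for degrees 0…13.
Finally multiplying by (1 - 2y)³, the product of all factors after the first has coefficients 1,-4,3,1,4,1,-6,-4,-8,0,0,0,0,0 for degrees 0…13.
[y¹³] = 1·0 + 3·0 + 3·(-4) + 1·4 = -8.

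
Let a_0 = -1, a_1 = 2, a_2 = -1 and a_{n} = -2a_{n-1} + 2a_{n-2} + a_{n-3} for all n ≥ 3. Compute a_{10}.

The ordinary generating function has denominator 1 + 2t - 2t^2 - t^3.
Iterating the recurrence: a_0,…,a_{10} = -1, 2, -1, 5, -10, 29, -73, 194, -505, 1325, -3466.

-3466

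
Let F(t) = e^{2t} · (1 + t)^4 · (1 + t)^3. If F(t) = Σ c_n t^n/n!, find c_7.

The EGF product rule gives c_7 = Σ_{k_1+k_2+k_3=7} C(7; k_1,k_2,k_3) · ∏ g_i(k_i), where e^{2t} gives (2)^k; (1+t)^4 gives the falling factorial (4)_k; (1+t)^3 gives the falling factorial (3)_k.
g_1(k) for k = 0…7: 1, 2, 4, 8, 16, 32, 64, 128.
g_2(k) for k = 0…7: 1, 4, 12, 24, 24, 0, 0, 0.
g_3(k) for k = 0…7: 1, 3, 6, 6, 0, 0, 0, 0.
First combine the last two factors: h(k) = Σ_j C(k,j)·g_2(j)·g_3(k−j) for k = 0…7: 1, 7, 42, 210, 840, 2520, 5040, 5040.
c_7 = Σ_k C(7,k)·g_1(k)·h(7−k) = 1·1·5040 + 7·2·5040 + 21·4·2520 + 35·8·840 + 35·16·210 + 21·32·42 + 7·64·7 + 1·128·1 = 5040 + 70560 + 211680 + 235200 + 117600 + 28224 + 3136 + 128 = 671568.

671568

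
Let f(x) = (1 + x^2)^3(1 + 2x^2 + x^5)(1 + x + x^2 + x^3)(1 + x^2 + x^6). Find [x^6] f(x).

(1 + x^2)^3 has coefficients 1,0,3,0,3,0,1 for degrees 0…6.
(1 + 2x^2 + x^5) has coefficients 1,0,2,0,0,1,0 for degrees 0…6.
Multiplying by (1 + x + x^2 + x^3) gives running coefficients 1,1,3,3,2,3,1 for degrees 0…6.
Finally multiplying by (1 + x^2 + x^6), the product of all factors after the first has coefficients 1,1,4,4,5,6,4 for degrees 0…6.
[x^6] = 1·4 + 3·5 + 3·4 + 1·1 = 32.

32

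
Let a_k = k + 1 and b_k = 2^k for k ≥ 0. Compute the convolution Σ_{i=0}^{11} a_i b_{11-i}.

8178

Write out a_i and b_{11-i} for i = 0,…,11 and sum the products.
Σ = 1·2048 + 2·1024 + 3·512 + 4·256 + 5·128 + 6·64 + 7·32 + 8·16 + 9·8 + 10·4 + 11·2 + 12·1 = 8178.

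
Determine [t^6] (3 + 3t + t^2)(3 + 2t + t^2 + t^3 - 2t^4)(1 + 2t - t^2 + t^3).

(3 + 3t + t^2) has coefficients 3,3,1 for degrees 0…2.
(3 + 2t + t^2 + t^3 - 2t^4) has coefficients 3,2,1,1,-2,0,0 for degrees 0…6.
Finally multiplying by (1 + 2t - t^2 + t^3), the product of all factors after the first has coefficients 3,8,2,4,1,-4,3 for degrees 0…6.
[t^6] = 3·3 + 3·(-4) + 1·1 = -2.

-2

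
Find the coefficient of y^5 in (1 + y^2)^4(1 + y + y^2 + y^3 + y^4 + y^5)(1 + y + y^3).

27

(1 + y^2)^4 has coefficients 1,0,4,0,6,0 for degrees 0…5.
(1 + y + y^2 + y^3 + y^4 + y^5) has coefficients 1,1,1,1,1,1 for degrees 0…5.
Finally multiplying by (1 + y + y^3), the product of all factors after the first has coefficients 1,2,2,3,3,3 for degrees 0…5.
[y^5] = 1·3 + 4·3 + 6·2 = 27.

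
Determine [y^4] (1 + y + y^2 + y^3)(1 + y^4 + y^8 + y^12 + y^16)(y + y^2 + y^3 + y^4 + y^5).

4

(1 + y + y^2 + y^3) has coefficients 1,1,1,1 for degrees 0…3.
(1 + y^4 + y^8 + y^12 + y^16) has coefficients 1,0,0,0,1 for degrees 0…4.
Finally multiplying by (y + y^2 + y^3 + y^4 + y^5), the product of all factors after the first has coefficients 0,1,1,1,1 for degrees 0…4.
[y^4] = 1·1 + 1·1 + 1·1 + 1·1 = 4.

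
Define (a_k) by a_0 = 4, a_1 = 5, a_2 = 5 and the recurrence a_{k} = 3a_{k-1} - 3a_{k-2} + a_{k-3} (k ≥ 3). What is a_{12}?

-50

The ordinary generating function has denominator 1 - 3y + 3y^2 - y^3.
Iterating the recurrence: a_0,…,a_{12} = 4, 5, 5, 4, 2, -1, -5, -10, -16, -23, -31, -40, -50.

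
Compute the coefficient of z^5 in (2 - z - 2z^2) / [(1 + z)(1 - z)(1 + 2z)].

-85

Partial fractions give a closed form: a_n = (-1/2)·(-1)^n + (-1/6)·1^n + (8/3)·(-2)^n.
At n = 5: a_5 = -85.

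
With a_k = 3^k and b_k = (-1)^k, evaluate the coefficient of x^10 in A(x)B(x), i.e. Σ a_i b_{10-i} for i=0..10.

44287

This is [x^10] in the product of the two ordinary generating functions.
Σ = 1·1 + 3·(-1) + 9·1 + 27·(-1) + 81·1 + 243·(-1) + 729·1 + 2187·(-1) + 6561·1 + 19683·(-1) + 59049·1 = 44287.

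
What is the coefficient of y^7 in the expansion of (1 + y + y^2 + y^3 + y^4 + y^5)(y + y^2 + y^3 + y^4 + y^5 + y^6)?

5

(1 + y + y^2 + y^3 + y^4 + y^5) has coefficients 1,1,1,1,1,1 for degrees 0…5.
(y + y^2 + y^3 + y^4 + y^5 + y^6) has coefficients 0,1,1,1,1,1,1,0 for degrees 0…7.
[y^7] = 1·0 + 1·1 + 1·1 + 1·1 + 1·1 + 1·1 = 5.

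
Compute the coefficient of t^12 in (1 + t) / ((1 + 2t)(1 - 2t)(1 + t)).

The denominator gives the recurrence a_n = −a_(n−1) + 4a_(n−2) + 4a_(n−3) for n ≥ 3; the numerator fixes a_0 = 1, a_1 = 0, a_2 = 4.
Iterating: 1, 0, 4, 0, 16, 0, 64, 0, 256, 0, 1024, 0, 4096, so a_12 = 4096.

4096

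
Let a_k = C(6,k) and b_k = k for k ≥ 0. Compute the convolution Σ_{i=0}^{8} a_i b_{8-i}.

The convolution is the t^8 coefficient of A(t)B(t).
Σ = 1·8 + 6·7 + 15·6 + 20·5 + 15·4 + 6·3 + 1·2 + 0·1 + 0·0 = 320.

320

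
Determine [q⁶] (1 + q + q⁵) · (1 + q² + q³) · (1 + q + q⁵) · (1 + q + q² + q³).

(1 + q + q⁵) has coefficients 1,1,0,0,0,1 for degrees 0…5.
(1 + q² + q³) has coefficients 1,0,1,1,0,0,0 for degrees 0…6.
Multiplying by (1 + q + q⁵) gives running coefficients 1,1,1,2,1,1,0 for degrees 0…6.
Finally multiplying by (1 + q + q² + q³), the product of all factors after the first has coefficients 1,2,3,5,5,5,4 for degrees 0…6.
[q⁶] = 1·4 + 1·5 + 1·2 = 11.

11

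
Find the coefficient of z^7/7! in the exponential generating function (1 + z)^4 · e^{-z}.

The EGF product rule gives c_7 = Σ_{k_1+k_2=7} C(7; k_1,k_2) · ∏ g_i(k_i), where (1+z)^4 gives the falling factorial (4)_k; e^{-z} gives (-1)^k.
g_1(k) for k = 0…7: 1, 4, 12, 24, 24, 0, 0, 0.
g_2(k) for k = 0…7: 1, -1, 1, -1, 1, -1, 1, -1.
c_7 = Σ_k C(7,k)·g_1(k)·g_2(7−k) = 1·1·(-1) + 7·4·1 + 21·12·(-1) + 35·24·1 + 35·24·(-1) = −1 + 28 − 252 + 840 − 840 = -225.

-225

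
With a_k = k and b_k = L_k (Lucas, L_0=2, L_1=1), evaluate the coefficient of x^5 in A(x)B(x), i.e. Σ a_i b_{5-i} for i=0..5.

38

Write out a_i and b_{5-i} for i = 0,…,5 and sum the products.
Σ = 0·11 + 1·7 + 2·4 + 3·3 + 4·1 + 5·2 = 38.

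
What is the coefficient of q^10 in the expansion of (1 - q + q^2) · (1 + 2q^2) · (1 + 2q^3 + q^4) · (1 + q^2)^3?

4

(1 - q + q^2) has coefficients 1,-1,1 for degrees 0…2.
(1 + 2q^2) has coefficients 1,0,2,0,0,0,0,0,0,0,0 for degrees 0…10.
Multiplying by (1 + 2q^3 + q^4) gives running coefficients 1,0,2,2,1,4,2,0,0,0,0 for degrees 0…10.
Finally multiplying by (1 + q^2)^3, the product of all factors after the first has coefficients 1,0,5,2,10,10,12,18,11,14,7 for degrees 0…10.
[q^10] = 1·7 − 1·14 + 1·11 = 4.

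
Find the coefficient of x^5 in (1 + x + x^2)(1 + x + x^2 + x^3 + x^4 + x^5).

3

(1 + x + x^2) has coefficients 1,1,1 for degrees 0…2.
(1 + x + x^2 + x^3 + x^4 + x^5) has coefficients 1,1,1,1,1,1 for degrees 0…5.
[x^5] = 1·1 + 1·1 + 1·1 = 3.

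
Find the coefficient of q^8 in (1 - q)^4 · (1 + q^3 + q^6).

6

(1 - q)^4 has coefficients 1,-4,6,-4,1 for degrees 0…4.
(1 + q^3 + q^6) has coefficients 1,0,0,1,0,0,1,0,0 for degrees 0…8.
[q^8] = 1·0 − 4·0 + 6·1 − 4·0 + 1·0 = 6.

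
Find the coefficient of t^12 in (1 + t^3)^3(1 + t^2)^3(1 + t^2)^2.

30

(1 + t^3)^3 has coefficients 1,0,0,3,0,0,3,0,0,1 for degrees 0…9.
(1 + t^2)^3 has coefficients 1,0,3,0,3,0,1,0,0,0,0,0,0 for degrees 0…12.
Finally multiplying by (1 + t^2)^2, the product of all factors after the first has coefficients 1,0,5,0,10,0,10,0,5,0,1,0,0 for degrees 0…12.
[t^12] = 1·0 + 3·0 + 3·10 + 1·0 = 30.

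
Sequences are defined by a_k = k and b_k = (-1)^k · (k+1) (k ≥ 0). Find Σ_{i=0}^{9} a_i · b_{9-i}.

5

Write out a_i and b_{9-i} for i = 0,…,9 and sum the products.
Σ = 0·(-10) + 1·9 + 2·(-8) + 3·7 + 4·(-6) + 5·5 + 6·(-4) + 7·3 + 8·(-2) + 9·1 = 5.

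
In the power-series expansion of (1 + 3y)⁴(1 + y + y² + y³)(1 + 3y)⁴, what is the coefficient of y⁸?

(1 + 3y)⁴ has coefficients 1,12,54,108,81 for degrees 0…4.
(1 + y + y² + y³) has coefficients 1,1,1,1,0,0,0,0,0 for degrees 0…8.
Finally multiplying by (1 + 3y)⁴, the product of all factors after the first has coefficients 1,13,67,175,255,243,189,81,0 for degrees 0…8.
[y⁸] = 1·0 + 12·81 + 54·189 + 108·243 + 81·255 = 58077.

58077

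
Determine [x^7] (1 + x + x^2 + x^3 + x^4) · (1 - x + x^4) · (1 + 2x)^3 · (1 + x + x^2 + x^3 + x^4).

43

(1 + x + x^2 + x^3 + x^4) has coefficients 1,1,1,1,1 for degrees 0…4.
(1 - x + x^4) has coefficients 1,-1,0,0,1,0,0,0 for degrees 0…7.
Multiplying by (1 + 2x)^3 gives running coefficients 1,5,6,-4,-7,6,12,8 for degrees 0…7.
Finally multiplying by (1 + x + x^2 + x^3 + x^4), the product of all factors after the first has coefficients 1,6,12,8,1,6,13,15 for degrees 0…7.
[x^7] = 1·15 + 1·13 + 1·6 + 1·1 + 1·8 = 43.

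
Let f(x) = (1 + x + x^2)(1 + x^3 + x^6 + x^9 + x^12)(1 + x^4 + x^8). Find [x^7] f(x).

2

(1 + x + x^2) has coefficients 1,1,1 for degrees 0…2.
(1 + x^3 + x^6 + x^9 + x^12) has coefficients 1,0,0,1,0,0,1,0 for degrees 0…7.
Finally multiplying by (1 + x^4 + x^8), the product of all factors after the first has coefficients 1,0,0,1,1,0,1,1 for degrees 0…7.
[x^7] = 1·1 + 1·1 + 1·0 = 2.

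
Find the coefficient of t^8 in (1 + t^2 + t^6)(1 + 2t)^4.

24

(1 + t^2 + t^6) has coefficients 1,0,1,0,0,0,1 for degrees 0…6.
(1 + 2t)^4 has coefficients 1,8,24,32,16,0,0,0,0 for degrees 0…8.
[t^8] = 1·0 + 1·0 + 1·24 = 24.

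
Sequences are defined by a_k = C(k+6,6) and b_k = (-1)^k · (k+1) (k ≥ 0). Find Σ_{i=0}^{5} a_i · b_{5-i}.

Write out a_i and b_{5-i} for i = 0,…,5 and sum the products.
Σ = 1·(-6) + 7·5 + 28·(-4) + 84·3 + 210·(-2) + 462·1 = 211.

211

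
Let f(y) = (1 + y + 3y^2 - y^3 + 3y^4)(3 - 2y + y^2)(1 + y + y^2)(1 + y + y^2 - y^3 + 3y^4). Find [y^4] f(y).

(1 + y + 3y^2 - y^3 + 3y^4) has coefficients 1,1,3,-1,3 for degrees 0…4.
(3 - 2y + y^2) has coefficients 3,-2,1,0,0 for degrees 0…4.
Multiplying by (1 + y + y^2) gives running coefficients 3,1,2,-1,1 for degrees 0…4.
Finally multiplying by (1 + y + y^2 - y^3 + 3y^4), the product of all factors after the first has coefficients 3,4,6,-1,10 for degrees 0…4.
[y^4] = 1·10 + 1·(-1) + 3·6 − 1·4 + 3·3 = 32.

32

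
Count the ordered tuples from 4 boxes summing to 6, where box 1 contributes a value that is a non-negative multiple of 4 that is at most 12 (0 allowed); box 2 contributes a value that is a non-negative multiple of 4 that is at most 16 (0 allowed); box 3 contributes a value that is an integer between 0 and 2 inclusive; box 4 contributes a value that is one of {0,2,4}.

The generating function for the choices is (1 + t^4 + t^8 + t^12)·(1 + t^4 + t^8 + t^12 + t^16)·(1 + t + t^2)·(1 + t^2 + t^4); the count is [t^6].
(1 + t^4 + t^8 + t^12) has coefficients 1,0,0,0,1,0,0 for degrees 0…6.
(1 + t^4 + t^8 + t^12 + t^16) has coefficients 1,0,0,0,1,0,0 for degrees 0…6.
Multiplying by (1 + t + t^2) gives running coefficients 1,1,1,0,1,1,1 for degrees 0…6.
Finally multiplying by (1 + t^2 + t^4), the product of all factors after the first has coefficients 1,1,2,1,3,2,3 for degrees 0…6.
[t^6] = 1·3 + 1·2 = 5.

5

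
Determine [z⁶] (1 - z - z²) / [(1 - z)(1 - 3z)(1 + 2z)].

Partial fractions give a closed form: a_n = (1/6)·1^n + (1/2)·3^n + (1/3)·(-2)^n.
At n = 6: a_6 = 386.

386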